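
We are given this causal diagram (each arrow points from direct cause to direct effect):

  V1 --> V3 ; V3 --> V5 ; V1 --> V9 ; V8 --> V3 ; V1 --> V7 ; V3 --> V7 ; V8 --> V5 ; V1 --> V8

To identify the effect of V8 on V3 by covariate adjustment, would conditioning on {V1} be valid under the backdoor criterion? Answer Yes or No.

Yes

Backdoor paths from V8 to V3 (paths whose first edge points into V8):
  P1: V8 <- V1 -> V3
  P2: V8 <- V1 -> V7 <- V3
Condition 1 (no descendant of V8 in the set): holds — descendants of V8 are {V3, V5, V7}; none are in {V1}.
Condition 2 (every backdoor path blocked by {V1}):
  P1: blocked at fork node V1 ∈ conditioning set.
  P2: blocked at fork node V1 ∈ conditioning set.
{V1} satisfies the backdoor criterion.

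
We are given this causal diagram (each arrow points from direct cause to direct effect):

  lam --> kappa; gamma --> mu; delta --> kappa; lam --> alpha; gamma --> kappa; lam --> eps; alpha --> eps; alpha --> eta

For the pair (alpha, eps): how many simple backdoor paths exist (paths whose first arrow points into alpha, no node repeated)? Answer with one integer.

A backdoor path from alpha to eps is any simple undirected path whose first edge points into alpha (i.e. leaves alpha via a parent).
Parents of alpha: {lam}.
Enumerating:
  P1: alpha <- lam -> eps
That exhausts the simple backdoor paths. Count: 1.

1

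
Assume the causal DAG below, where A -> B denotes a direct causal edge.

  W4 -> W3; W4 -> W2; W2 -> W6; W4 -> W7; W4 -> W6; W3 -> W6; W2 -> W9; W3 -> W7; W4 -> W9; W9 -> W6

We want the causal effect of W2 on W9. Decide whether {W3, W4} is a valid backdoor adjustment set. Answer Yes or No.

Yes

Backdoor paths from W2 to W9 (paths whose first edge points into W2):
  P1: W2 <- W4 -> W3 -> W6 <- W9
  P2: W2 <- W4 -> W9
  P3: W2 <- W4 -> W7 <- W3 -> W6 <- W9
  P4: W2 <- W4 -> W6 <- W9
Condition 1 (no descendant of W2 in the set): holds — descendants of W2 are {W6, W9}; none are in {W3, W4}.
Condition 2 (every backdoor path blocked by {W3, W4}):
  P1: blocked at fork node W4 ∈ conditioning set.
  P2: blocked at fork node W4 ∈ conditioning set.
  P3: blocked at fork node W4 ∈ conditioning set.
  P4: blocked at fork node W4 ∈ conditioning set.
{W3, W4} satisfies the backdoor criterion.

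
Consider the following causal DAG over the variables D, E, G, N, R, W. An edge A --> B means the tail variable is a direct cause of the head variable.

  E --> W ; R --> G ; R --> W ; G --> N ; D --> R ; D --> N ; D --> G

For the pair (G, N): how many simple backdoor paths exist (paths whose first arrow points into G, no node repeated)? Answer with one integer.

A backdoor path from G to N is any simple undirected path whose first edge points into G (i.e. leaves G via a parent).
Parents of G: {D, R}.
Enumerating:
  P1: G <- D -> N
  P2: G <- R <- D -> N
That exhausts the simple backdoor paths. Count: 2.

2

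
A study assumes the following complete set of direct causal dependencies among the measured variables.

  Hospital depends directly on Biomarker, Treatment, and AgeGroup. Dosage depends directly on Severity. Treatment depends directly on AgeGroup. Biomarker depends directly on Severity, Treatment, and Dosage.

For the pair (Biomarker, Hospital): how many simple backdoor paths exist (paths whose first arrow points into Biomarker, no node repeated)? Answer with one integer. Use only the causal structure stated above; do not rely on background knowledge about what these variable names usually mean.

2

A backdoor path from Biomarker to Hospital is any simple undirected path whose first edge points into Biomarker (i.e. leaves Biomarker via a parent).
Parents of Biomarker: {Dosage, Severity, Treatment}.
Enumerating:
  P1: Biomarker <- Treatment <- AgeGroup -> Hospital
  P2: Biomarker <- Treatment -> Hospital
That exhausts the simple backdoor paths. Count: 2.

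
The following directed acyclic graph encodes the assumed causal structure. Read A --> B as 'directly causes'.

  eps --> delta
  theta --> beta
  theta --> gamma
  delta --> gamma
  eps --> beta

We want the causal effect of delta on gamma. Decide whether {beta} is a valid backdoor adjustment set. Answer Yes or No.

Backdoor paths from delta to gamma (paths whose first edge points into delta):
  P1: delta <- eps -> beta <- theta -> gamma
Condition 1 (no descendant of delta in the set): holds — descendants of delta are {gamma}; none are in {beta}.
Condition 2 (every backdoor path blocked by {beta}):
  P1: open — collider(s) beta are conditioned on (or have a conditioned descendant) and no non-collider on the path is in the set.
{beta} does not satisfy the backdoor criterion.

No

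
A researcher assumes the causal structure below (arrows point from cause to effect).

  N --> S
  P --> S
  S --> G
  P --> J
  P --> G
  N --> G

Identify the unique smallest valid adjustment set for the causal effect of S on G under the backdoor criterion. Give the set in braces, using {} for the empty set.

{N, P}

Variables eligible for adjustment (non-descendants of S, excluding S and G): {J, N, P}.
Backdoor paths from S to G:
  P1: S <- N -> G
  P2: S <- P -> G
The empty set is not sufficient: P1 (S <- N -> G) has no collider blocking it and no conditioned non-collider, so it is open.
Try {N, P}:
  P1: blocked at fork node N ∈ conditioning set.
  P2: blocked at fork node P ∈ conditioning set.
{N, P} contains no descendant of S and blocks every backdoor path.
Every element of {N, P} is needed (dropping N leaves P1 open; dropping P leaves P2 open), so no proper subset is valid.
Among all size-2 subsets of the eligible variables, only {N, P} blocks every backdoor path, so it is the unique smallest valid adjustment set.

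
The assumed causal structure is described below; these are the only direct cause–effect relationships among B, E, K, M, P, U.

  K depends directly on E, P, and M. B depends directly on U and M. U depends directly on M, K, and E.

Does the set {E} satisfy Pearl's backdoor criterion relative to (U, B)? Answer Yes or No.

No

Backdoor paths from U to B (paths whose first edge points into U):
  P1: U <- M -> B
  P2: U <- E -> K <- M -> B
  P3: U <- K <- M -> B
Condition 1 (no descendant of U in the set): holds — descendants of U are {B}; none are in {E}.
Condition 2 (every backdoor path blocked by {E}):
  P1: open — no interior node is in the conditioning set.
  P2: blocked at fork node E ∈ conditioning set.
  P3: open — no interior node is in the conditioning set.
{E} does not satisfy the backdoor criterion.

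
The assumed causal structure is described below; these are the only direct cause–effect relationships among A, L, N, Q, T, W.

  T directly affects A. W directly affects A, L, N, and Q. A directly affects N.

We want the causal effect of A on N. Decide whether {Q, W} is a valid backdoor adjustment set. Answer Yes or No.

Backdoor paths from A to N (paths whose first edge points into A):
  P1: A <- W -> N
Condition 1 (no descendant of A in the set): holds — descendants of A are {N}; none are in {Q, W}.
Condition 2 (every backdoor path blocked by {Q, W}):
  P1: blocked at fork node W ∈ conditioning set.
{Q, W} satisfies the backdoor criterion.

Yes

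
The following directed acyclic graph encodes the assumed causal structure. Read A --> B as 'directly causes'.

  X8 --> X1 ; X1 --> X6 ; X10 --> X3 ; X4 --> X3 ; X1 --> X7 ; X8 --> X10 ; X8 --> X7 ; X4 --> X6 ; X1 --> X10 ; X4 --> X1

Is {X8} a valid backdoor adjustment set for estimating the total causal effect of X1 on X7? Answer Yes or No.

Yes

Backdoor paths from X1 to X7 (paths whose first edge points into X1):
  P1: X1 <- X4 -> X3 <- X10 <- X8 -> X7
  P2: X1 <- X8 -> X7
Condition 1 (no descendant of X1 in the set): holds — descendants of X1 are {X10, X3, X6, X7}; none are in {X8}.
Condition 2 (every backdoor path blocked by {X8}):
  P1: blocked at collider X3 (neither it nor any descendant is in the conditioning set).
  P2: blocked at fork node X8 ∈ conditioning set.
{X8} satisfies the backdoor criterion.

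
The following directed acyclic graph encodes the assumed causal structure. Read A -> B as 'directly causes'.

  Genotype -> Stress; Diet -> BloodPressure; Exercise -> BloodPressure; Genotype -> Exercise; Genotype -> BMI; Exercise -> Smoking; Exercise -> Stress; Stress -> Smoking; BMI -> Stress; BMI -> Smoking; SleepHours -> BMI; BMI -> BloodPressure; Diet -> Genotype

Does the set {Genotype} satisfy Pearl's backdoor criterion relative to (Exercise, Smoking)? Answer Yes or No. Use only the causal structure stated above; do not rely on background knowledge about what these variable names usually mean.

Backdoor paths from Exercise to Smoking (paths whose first edge points into Exercise):
  P1: Exercise <- Genotype <- Diet -> BloodPressure <- BMI -> Stress -> Smoking
  P2: Exercise <- Genotype <- Diet -> BloodPressure <- BMI -> Smoking
  P3: Exercise <- Genotype -> BMI -> Stress -> Smoking
  P4: Exercise <- Genotype -> BMI -> Smoking
  P5: Exercise <- Genotype -> Stress <- BMI -> Smoking
  P6: Exercise <- Genotype -> Stress -> Smoking
Condition 1 (no descendant of Exercise in the set): holds — descendants of Exercise are {BloodPressure, Smoking, Stress}; none are in {Genotype}.
Condition 2 (every backdoor path blocked by {Genotype}):
  P1: blocked at chain node Genotype ∈ conditioning set.
  P2: blocked at chain node Genotype ∈ conditioning set.
  P3: blocked at fork node Genotype ∈ conditioning set.
  P4: blocked at fork node Genotype ∈ conditioning set.
  P5: blocked at fork node Genotype ∈ conditioning set.
  P6: blocked at fork node Genotype ∈ conditioning set.
{Genotype} satisfies the backdoor criterion.

Yes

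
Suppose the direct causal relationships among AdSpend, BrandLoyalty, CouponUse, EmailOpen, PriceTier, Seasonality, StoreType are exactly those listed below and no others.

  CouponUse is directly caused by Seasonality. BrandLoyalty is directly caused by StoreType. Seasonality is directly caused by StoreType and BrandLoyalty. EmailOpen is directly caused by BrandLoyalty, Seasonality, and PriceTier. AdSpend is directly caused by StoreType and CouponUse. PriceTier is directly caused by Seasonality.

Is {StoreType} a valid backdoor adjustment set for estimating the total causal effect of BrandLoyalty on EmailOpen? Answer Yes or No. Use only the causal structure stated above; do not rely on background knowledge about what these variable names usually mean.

Backdoor paths from BrandLoyalty to EmailOpen (paths whose first edge points into BrandLoyalty):
  P1: BrandLoyalty <- StoreType -> Seasonality -> PriceTier -> EmailOpen
  P2: BrandLoyalty <- StoreType -> Seasonality -> EmailOpen
  P3: BrandLoyalty <- StoreType -> AdSpend <- CouponUse <- Seasonality -> PriceTier -> EmailOpen
  P4: BrandLoyalty <- StoreType -> AdSpend <- CouponUse <- Seasonality -> EmailOpen
Condition 1 (no descendant of BrandLoyalty in the set): holds — descendants of BrandLoyalty are {AdSpend, CouponUse, EmailOpen, PriceTier, Seasonality}; none are in {StoreType}.
Condition 2 (every backdoor path blocked by {StoreType}):
  P1: blocked at fork node StoreType ∈ conditioning set.
  P2: blocked at fork node StoreType ∈ conditioning set.
  P3: blocked at fork node StoreType ∈ conditioning set.
  P4: blocked at fork node StoreType ∈ conditioning set.
{StoreType} satisfies the backdoor criterion.

Yes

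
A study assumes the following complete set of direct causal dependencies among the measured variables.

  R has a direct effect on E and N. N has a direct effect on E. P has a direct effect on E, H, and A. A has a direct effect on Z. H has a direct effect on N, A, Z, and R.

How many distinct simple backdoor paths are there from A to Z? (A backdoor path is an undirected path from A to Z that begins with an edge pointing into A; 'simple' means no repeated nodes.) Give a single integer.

A backdoor path from A to Z is any simple undirected path whose first edge points into A (i.e. leaves A via a parent).
Parents of A: {H, P}.
Enumerating:
  P1: A <- P -> H -> Z
  P2: A <- P -> E <- R <- H -> Z
  P3: A <- P -> E <- R -> N <- H -> Z
  P4: A <- P -> E <- N <- H -> Z
  P5: A <- P -> E <- N <- R <- H -> Z
  P6: A <- H -> Z
That exhausts the simple backdoor paths. Count: 6.

6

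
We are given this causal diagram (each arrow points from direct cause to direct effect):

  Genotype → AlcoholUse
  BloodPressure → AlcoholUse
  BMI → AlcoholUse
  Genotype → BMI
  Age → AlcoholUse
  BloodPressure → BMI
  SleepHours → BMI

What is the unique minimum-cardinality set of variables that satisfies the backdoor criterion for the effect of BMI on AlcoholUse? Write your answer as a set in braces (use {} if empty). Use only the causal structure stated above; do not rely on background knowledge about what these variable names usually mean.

{BloodPressure, Genotype}

Variables eligible for adjustment (non-descendants of BMI, excluding BMI and AlcoholUse): {Age, BloodPressure, Genotype, SleepHours}.
Backdoor paths from BMI to AlcoholUse:
  P1: BMI <- Genotype -> AlcoholUse
  P2: BMI <- BloodPressure -> AlcoholUse
The empty set is not sufficient: P1 (BMI <- Genotype -> AlcoholUse) has no collider blocking it and no conditioned non-collider, so it is open.
Try {BloodPressure, Genotype}:
  P1: blocked at fork node Genotype ∈ conditioning set.
  P2: blocked at fork node BloodPressure ∈ conditioning set.
{BloodPressure, Genotype} contains no descendant of BMI and blocks every backdoor path.
Every element of {BloodPressure, Genotype} is needed (dropping BloodPressure leaves P2 open; dropping Genotype leaves P1 open), so no proper subset is valid.
Among all size-2 subsets of the eligible variables, only {BloodPressure, Genotype} blocks every backdoor path, so it is the unique smallest valid adjustment set.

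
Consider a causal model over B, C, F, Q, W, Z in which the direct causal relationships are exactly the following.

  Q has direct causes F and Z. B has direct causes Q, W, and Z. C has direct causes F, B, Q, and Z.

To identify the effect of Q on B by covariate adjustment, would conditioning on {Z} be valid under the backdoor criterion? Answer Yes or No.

Backdoor paths from Q to B (paths whose first edge points into Q):
  P1: Q <- Z -> B
  P2: Q <- Z -> C <- B
  P3: Q <- F -> C <- Z -> B
  P4: Q <- F -> C <- B
Condition 1 (no descendant of Q in the set): holds — descendants of Q are {B, C}; none are in {Z}.
Condition 2 (every backdoor path blocked by {Z}):
  P1: blocked at fork node Z ∈ conditioning set.
  P2: blocked at fork node Z ∈ conditioning set.
  P3: blocked at collider C (neither it nor any descendant is in the conditioning set).
  P4: blocked at collider C (neither it nor any descendant is in the conditioning set).
{Z} satisfies the backdoor criterion.

Yes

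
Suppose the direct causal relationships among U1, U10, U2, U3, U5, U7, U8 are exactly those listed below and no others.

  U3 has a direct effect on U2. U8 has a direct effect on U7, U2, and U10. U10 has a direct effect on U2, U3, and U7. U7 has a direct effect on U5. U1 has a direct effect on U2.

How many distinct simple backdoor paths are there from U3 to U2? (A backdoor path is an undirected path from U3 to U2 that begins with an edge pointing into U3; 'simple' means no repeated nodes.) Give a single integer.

A backdoor path from U3 to U2 is any simple undirected path whose first edge points into U3 (i.e. leaves U3 via a parent).
Parents of U3: {U10}.
Enumerating:
  P1: U3 <- U10 <- U8 -> U2
  P2: U3 <- U10 -> U7 <- U8 -> U2
  P3: U3 <- U10 -> U2
That exhausts the simple backdoor paths. Count: 3.

3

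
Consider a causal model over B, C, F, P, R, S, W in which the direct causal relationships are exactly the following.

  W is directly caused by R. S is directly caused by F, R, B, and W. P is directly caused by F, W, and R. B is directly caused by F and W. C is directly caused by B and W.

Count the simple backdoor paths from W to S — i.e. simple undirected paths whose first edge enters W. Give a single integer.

3

A backdoor path from W to S is any simple undirected path whose first edge points into W (i.e. leaves W via a parent).
Parents of W: {R}.
Enumerating:
  P1: W <- R -> S
  P2: W <- R -> P <- F -> B -> S
  P3: W <- R -> P <- F -> S
That exhausts the simple backdoor paths. Count: 3.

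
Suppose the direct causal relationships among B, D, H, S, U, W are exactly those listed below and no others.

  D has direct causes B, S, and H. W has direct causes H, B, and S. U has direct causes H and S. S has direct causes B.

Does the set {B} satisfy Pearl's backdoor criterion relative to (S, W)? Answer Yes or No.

Yes

Backdoor paths from S to W (paths whose first edge points into S):
  P1: S <- B -> D <- H -> W
  P2: S <- B -> W
Condition 1 (no descendant of S in the set): holds — descendants of S are {D, U, W}; none are in {B}.
Condition 2 (every backdoor path blocked by {B}):
  P1: blocked at fork node B ∈ conditioning set.
  P2: blocked at fork node B ∈ conditioning set.
{B} satisfies the backdoor criterion.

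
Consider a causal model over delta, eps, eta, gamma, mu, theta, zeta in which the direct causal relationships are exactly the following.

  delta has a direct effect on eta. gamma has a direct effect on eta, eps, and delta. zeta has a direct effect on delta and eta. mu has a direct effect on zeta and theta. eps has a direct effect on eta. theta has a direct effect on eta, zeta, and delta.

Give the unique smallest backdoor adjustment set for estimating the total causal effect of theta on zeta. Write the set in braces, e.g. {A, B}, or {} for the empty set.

{mu}

Variables eligible for adjustment (non-descendants of theta, excluding theta and zeta): {eps, gamma, mu}.
Backdoor paths from theta to zeta:
  P1: theta <- mu -> zeta
The empty set is not sufficient: P1 (theta <- mu -> zeta) has no collider blocking it and no conditioned non-collider, so it is open.
Try {mu}:
  P1: blocked at fork node mu ∈ conditioning set.
{mu} contains no descendant of theta and blocks every backdoor path.
No other singleton works — e.g. {gamma} leaves P1 open — so {mu} is the unique smallest valid adjustment set.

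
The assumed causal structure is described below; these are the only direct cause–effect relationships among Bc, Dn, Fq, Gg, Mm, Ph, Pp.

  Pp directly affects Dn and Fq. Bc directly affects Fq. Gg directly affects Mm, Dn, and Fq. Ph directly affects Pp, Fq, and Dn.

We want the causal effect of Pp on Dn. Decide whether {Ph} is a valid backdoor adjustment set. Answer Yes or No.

Backdoor paths from Pp to Dn (paths whose first edge points into Pp):
  P1: Pp <- Ph -> Fq <- Gg -> Dn
  P2: Pp <- Ph -> Dn
Condition 1 (no descendant of Pp in the set): holds — descendants of Pp are {Dn, Fq}; none are in {Ph}.
Condition 2 (every backdoor path blocked by {Ph}):
  P1: blocked at fork node Ph ∈ conditioning set.
  P2: blocked at fork node Ph ∈ conditioning set.
{Ph} satisfies the backdoor criterion.

Yes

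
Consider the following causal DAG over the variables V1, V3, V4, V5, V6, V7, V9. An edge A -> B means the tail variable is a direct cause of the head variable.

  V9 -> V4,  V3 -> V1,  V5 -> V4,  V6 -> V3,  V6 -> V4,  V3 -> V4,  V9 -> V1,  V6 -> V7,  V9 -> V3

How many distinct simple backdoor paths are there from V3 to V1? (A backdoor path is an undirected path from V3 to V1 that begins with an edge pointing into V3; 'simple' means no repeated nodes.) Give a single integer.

A backdoor path from V3 to V1 is any simple undirected path whose first edge points into V3 (i.e. leaves V3 via a parent).
Parents of V3: {V6, V9}.
Enumerating:
  P1: V3 <- V9 -> V1
  P2: V3 <- V6 -> V4 <- V9 -> V1
That exhausts the simple backdoor paths. Count: 2.

2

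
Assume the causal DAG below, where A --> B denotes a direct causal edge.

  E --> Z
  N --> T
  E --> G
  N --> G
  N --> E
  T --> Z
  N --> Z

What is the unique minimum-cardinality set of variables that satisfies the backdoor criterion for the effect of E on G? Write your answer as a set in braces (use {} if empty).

{N}

Variables eligible for adjustment (non-descendants of E, excluding E and G): {N, T}.
Backdoor paths from E to G:
  P1: E <- N -> G
The empty set is not sufficient: P1 (E <- N -> G) has no collider blocking it and no conditioned non-collider, so it is open.
Try {N}:
  P1: blocked at fork node N ∈ conditioning set.
{N} contains no descendant of E and blocks every backdoor path.
No other singleton works — e.g. {T} leaves P1 open — so {N} is the unique smallest valid adjustment set.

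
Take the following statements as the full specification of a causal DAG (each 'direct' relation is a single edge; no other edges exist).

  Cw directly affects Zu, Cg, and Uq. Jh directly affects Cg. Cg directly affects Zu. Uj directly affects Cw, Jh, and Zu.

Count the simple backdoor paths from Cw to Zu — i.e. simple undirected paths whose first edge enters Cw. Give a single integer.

2

A backdoor path from Cw to Zu is any simple undirected path whose first edge points into Cw (i.e. leaves Cw via a parent).
Parents of Cw: {Uj}.
Enumerating:
  P1: Cw <- Uj -> Jh -> Cg -> Zu
  P2: Cw <- Uj -> Zu
That exhausts the simple backdoor paths. Count: 2.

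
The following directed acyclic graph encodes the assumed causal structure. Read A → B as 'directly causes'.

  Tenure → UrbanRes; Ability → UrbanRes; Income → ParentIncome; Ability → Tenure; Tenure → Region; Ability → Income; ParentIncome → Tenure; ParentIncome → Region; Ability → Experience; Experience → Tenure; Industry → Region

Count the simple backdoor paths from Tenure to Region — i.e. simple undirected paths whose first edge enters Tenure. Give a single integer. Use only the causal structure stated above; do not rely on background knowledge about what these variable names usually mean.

3

A backdoor path from Tenure to Region is any simple undirected path whose first edge points into Tenure (i.e. leaves Tenure via a parent).
Parents of Tenure: {Ability, Experience, ParentIncome}.
Enumerating:
  P1: Tenure <- Ability -> Income -> ParentIncome -> Region
  P2: Tenure <- ParentIncome -> Region
  P3: Tenure <- Experience <- Ability -> Income -> ParentIncome -> Region
That exhausts the simple backdoor paths. Count: 3.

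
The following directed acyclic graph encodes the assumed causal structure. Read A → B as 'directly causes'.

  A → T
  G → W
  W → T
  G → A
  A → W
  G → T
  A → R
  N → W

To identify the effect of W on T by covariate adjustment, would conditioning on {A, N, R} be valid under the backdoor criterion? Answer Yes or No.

No

Backdoor paths from W to T (paths whose first edge points into W):
  P1: W <- G -> A -> T
  P2: W <- G -> T
  P3: W <- A <- G -> T
  P4: W <- A -> T
Condition 1 (no descendant of W in the set): holds — descendants of W are {T}; none are in {A, N, R}.
Condition 2 (every backdoor path blocked by {A, N, R}):
  P1: blocked at chain node A ∈ conditioning set.
  P2: open — no interior node is in the conditioning set.
  P3: blocked at chain node A ∈ conditioning set.
  P4: blocked at fork node A ∈ conditioning set.
{A, N, R} does not satisfy the backdoor criterion.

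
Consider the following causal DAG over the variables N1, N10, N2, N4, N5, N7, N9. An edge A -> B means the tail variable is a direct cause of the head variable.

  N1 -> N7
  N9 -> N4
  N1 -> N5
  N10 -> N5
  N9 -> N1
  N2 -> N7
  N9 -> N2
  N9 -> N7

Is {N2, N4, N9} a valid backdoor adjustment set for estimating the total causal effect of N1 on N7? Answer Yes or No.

Yes

Backdoor paths from N1 to N7 (paths whose first edge points into N1):
  P1: N1 <- N9 -> N2 -> N7
  P2: N1 <- N9 -> N7
Condition 1 (no descendant of N1 in the set): holds — descendants of N1 are {N5, N7}; none are in {N2, N4, N9}.
Condition 2 (every backdoor path blocked by {N2, N4, N9}):
  P1: blocked at fork node N9 ∈ conditioning set.
  P2: blocked at fork node N9 ∈ conditioning set.
{N2, N4, N9} satisfies the backdoor criterion.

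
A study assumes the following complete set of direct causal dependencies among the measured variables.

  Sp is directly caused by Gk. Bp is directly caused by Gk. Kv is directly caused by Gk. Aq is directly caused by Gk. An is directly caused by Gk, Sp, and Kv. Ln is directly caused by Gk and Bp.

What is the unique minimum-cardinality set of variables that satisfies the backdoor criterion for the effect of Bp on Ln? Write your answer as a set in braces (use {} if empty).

Variables eligible for adjustment (non-descendants of Bp, excluding Bp and Ln): {An, Aq, Gk, Kv, Sp}.
Backdoor paths from Bp to Ln:
  P1: Bp <- Gk -> Ln
The empty set is not sufficient: P1 (Bp <- Gk -> Ln) has no collider blocking it and no conditioned non-collider, so it is open.
Try {Gk}:
  P1: blocked at fork node Gk ∈ conditioning set.
{Gk} contains no descendant of Bp and blocks every backdoor path.
No other singleton works — e.g. {Aq} leaves P1 open — so {Gk} is the unique smallest valid adjustment set.

{Gk}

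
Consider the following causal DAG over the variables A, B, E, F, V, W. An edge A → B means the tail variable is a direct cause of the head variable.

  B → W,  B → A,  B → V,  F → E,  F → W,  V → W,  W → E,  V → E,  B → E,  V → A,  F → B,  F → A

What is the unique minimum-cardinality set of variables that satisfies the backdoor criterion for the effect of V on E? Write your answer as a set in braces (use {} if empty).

{B}

Variables eligible for adjustment (non-descendants of V, excluding V and E): {B, F}.
Backdoor paths from V to E:
  P1: V <- B <- F -> W -> E
  P2: V <- B <- F -> E
  P3: V <- B -> W <- F -> E
  P4: V <- B -> W -> E
  P5: V <- B -> A <- F -> W -> E
  P6: V <- B -> A <- F -> E
  P7: V <- B -> E
The empty set is not sufficient: P1 (V <- B <- F -> W -> E) has no collider blocking it and no conditioned non-collider, so it is open.
Try {B}:
  P1: blocked at chain node B ∈ conditioning set.
  P2: blocked at chain node B ∈ conditioning set.
  P3: blocked at fork node B ∈ conditioning set.
  P4: blocked at fork node B ∈ conditioning set.
  P5: blocked at fork node B ∈ conditioning set.
  P6: blocked at fork node B ∈ conditioning set.
  P7: blocked at fork node B ∈ conditioning set.
{B} contains no descendant of V and blocks every backdoor path.
No other singleton works — e.g. {F} leaves P4 open — so {B} is the unique smallest valid adjustment set.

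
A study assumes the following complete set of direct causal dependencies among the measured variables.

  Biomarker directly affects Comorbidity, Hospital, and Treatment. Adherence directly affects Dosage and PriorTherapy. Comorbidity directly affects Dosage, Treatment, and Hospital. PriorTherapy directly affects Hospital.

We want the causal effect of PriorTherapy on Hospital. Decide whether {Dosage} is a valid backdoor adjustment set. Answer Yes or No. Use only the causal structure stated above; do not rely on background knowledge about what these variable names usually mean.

Backdoor paths from PriorTherapy to Hospital (paths whose first edge points into PriorTherapy):
  P1: PriorTherapy <- Adherence -> Dosage <- Comorbidity <- Biomarker -> Hospital
  P2: PriorTherapy <- Adherence -> Dosage <- Comorbidity -> Treatment <- Biomarker -> Hospital
  P3: PriorTherapy <- Adherence -> Dosage <- Comorbidity -> Hospital
Condition 1 (no descendant of PriorTherapy in the set): holds — descendants of PriorTherapy are {Hospital}; none are in {Dosage}.
Condition 2 (every backdoor path blocked by {Dosage}):
  P1: open — collider(s) Dosage are conditioned on (or have a conditioned descendant) and no non-collider on the path is in the set.
  P2: blocked at collider Treatment (neither it nor any descendant is in the conditioning set).
  P3: open — collider(s) Dosage are conditioned on (or have a conditioned descendant) and no non-collider on the path is in the set.
{Dosage} does not satisfy the backdoor criterion.

No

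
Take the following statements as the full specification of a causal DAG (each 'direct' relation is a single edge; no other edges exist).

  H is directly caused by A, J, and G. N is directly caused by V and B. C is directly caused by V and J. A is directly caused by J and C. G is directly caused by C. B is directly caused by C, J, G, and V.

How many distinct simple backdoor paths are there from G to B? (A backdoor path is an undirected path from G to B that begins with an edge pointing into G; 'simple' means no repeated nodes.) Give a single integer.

A backdoor path from G to B is any simple undirected path whose first edge points into G (i.e. leaves G via a parent).
Parents of G: {C}.
Enumerating:
  P1: G <- C <- V -> B
  P2: G <- C <- V -> N <- B
  P3: G <- C <- J -> B
  P4: G <- C -> A <- J -> B
  P5: G <- C -> A -> H <- J -> B
  P6: G <- C -> B
That exhausts the simple backdoor paths. Count: 6.

6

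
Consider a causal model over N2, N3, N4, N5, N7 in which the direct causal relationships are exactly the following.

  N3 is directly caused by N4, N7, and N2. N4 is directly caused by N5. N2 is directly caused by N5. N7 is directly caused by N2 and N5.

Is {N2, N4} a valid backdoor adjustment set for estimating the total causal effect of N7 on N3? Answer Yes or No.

Backdoor paths from N7 to N3 (paths whose first edge points into N7):
  P1: N7 <- N5 -> N2 -> N3
  P2: N7 <- N5 -> N4 -> N3
  P3: N7 <- N2 <- N5 -> N4 -> N3
  P4: N7 <- N2 -> N3
Condition 1 (no descendant of N7 in the set): holds — descendants of N7 are {N3}; none are in {N2, N4}.
Condition 2 (every backdoor path blocked by {N2, N4}):
  P1: blocked at chain node N2 ∈ conditioning set.
  P2: blocked at chain node N4 ∈ conditioning set.
  P3: blocked at chain node N2 ∈ conditioning set.
  P4: blocked at fork node N2 ∈ conditioning set.
{N2, N4} satisfies the backdoor criterion.

Yes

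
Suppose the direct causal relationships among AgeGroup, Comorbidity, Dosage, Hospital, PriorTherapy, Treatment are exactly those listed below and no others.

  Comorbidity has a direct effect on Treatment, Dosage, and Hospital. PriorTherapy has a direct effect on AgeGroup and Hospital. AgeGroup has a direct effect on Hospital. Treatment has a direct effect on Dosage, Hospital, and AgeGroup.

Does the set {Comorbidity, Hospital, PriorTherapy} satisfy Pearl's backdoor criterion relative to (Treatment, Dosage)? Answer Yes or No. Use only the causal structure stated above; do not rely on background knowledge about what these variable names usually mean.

Backdoor paths from Treatment to Dosage (paths whose first edge points into Treatment):
  P1: Treatment <- Comorbidity -> Dosage
Condition 1 (no descendant of Treatment in the set): FAILS — Hospital is a descendant of Treatment.
Condition 2 (every backdoor path blocked by {Comorbidity, Hospital, PriorTherapy}):
  P1: blocked at fork node Comorbidity ∈ conditioning set.
{Comorbidity, Hospital, PriorTherapy} does not satisfy the backdoor criterion.

No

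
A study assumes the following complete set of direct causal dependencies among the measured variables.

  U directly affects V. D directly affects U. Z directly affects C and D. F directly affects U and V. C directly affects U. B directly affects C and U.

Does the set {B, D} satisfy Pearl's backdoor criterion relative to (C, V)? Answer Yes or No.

Backdoor paths from C to V (paths whose first edge points into C):
  P1: C <- Z -> D -> U <- F -> V
  P2: C <- Z -> D -> U -> V
  P3: C <- B -> U <- F -> V
  P4: C <- B -> U -> V
Condition 1 (no descendant of C in the set): holds — descendants of C are {U, V}; none are in {B, D}.
Condition 2 (every backdoor path blocked by {B, D}):
  P1: blocked at chain node D ∈ conditioning set.
  P2: blocked at chain node D ∈ conditioning set.
  P3: blocked at fork node B ∈ conditioning set.
  P4: blocked at fork node B ∈ conditioning set.
{B, D} satisfies the backdoor criterion.

Yes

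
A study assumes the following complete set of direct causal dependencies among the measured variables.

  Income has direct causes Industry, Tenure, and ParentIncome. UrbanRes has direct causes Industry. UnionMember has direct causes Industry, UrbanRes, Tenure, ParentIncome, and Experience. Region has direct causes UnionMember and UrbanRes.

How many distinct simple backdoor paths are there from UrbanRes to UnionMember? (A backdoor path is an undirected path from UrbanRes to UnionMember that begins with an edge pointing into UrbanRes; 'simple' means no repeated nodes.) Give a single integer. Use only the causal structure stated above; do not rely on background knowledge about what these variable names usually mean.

3

A backdoor path from UrbanRes to UnionMember is any simple undirected path whose first edge points into UrbanRes (i.e. leaves UrbanRes via a parent).
Parents of UrbanRes: {Industry}.
Enumerating:
  P1: UrbanRes <- Industry -> UnionMember
  P2: UrbanRes <- Industry -> Income <- Tenure -> UnionMember
  P3: UrbanRes <- Industry -> Income <- ParentIncome -> UnionMember
That exhausts the simple backdoor paths. Count: 3.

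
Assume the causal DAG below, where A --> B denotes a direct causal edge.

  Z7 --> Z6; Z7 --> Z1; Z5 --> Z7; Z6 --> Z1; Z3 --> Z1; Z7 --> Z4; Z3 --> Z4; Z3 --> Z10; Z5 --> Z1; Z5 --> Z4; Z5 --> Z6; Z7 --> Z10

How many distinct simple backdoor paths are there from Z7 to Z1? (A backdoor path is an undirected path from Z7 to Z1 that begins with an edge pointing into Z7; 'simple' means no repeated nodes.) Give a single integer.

A backdoor path from Z7 to Z1 is any simple undirected path whose first edge points into Z7 (i.e. leaves Z7 via a parent).
Parents of Z7: {Z5}.
Enumerating:
  P1: Z7 <- Z5 -> Z4 <- Z3 -> Z1
  P2: Z7 <- Z5 -> Z6 -> Z1
  P3: Z7 <- Z5 -> Z1
That exhausts the simple backdoor paths. Count: 3.

3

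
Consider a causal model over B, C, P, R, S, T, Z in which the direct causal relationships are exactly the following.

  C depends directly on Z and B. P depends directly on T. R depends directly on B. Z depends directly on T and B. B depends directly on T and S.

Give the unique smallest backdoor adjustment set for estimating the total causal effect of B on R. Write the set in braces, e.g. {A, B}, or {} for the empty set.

{}

Variables eligible for adjustment (non-descendants of B, excluding B and R): {P, S, T}.
Backdoor paths from B to R:
  (none)
With no backdoor paths the empty set already satisfies the criterion, and it is trivially minimal.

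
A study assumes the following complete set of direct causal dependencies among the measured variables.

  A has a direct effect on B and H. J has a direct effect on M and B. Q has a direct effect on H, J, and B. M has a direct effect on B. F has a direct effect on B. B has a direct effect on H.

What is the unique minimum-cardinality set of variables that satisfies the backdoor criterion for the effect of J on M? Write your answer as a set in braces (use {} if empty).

Variables eligible for adjustment (non-descendants of J, excluding J and M): {A, F, Q}.
Backdoor paths from J to M:
  P1: J <- Q -> B <- M
  P2: J <- Q -> H <- A -> B <- M
  P3: J <- Q -> H <- B <- M
Each backdoor path contains an unconditioned collider, so every path is already blocked with the empty conditioning set:
  P1: blocked at collider B (neither it nor any descendant is in the conditioning set).
  P2: blocked at collider H (neither it nor any descendant is in the conditioning set).
  P3: blocked at collider H (neither it nor any descendant is in the conditioning set).
The empty set is therefore the unique smallest valid set.

{}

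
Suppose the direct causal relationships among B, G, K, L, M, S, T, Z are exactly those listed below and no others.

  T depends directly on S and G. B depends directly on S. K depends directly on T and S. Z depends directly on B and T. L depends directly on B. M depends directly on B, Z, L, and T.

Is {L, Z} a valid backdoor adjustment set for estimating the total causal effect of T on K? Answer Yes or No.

Backdoor paths from T to K (paths whose first edge points into T):
  P1: T <- S -> K
Condition 1 (no descendant of T in the set): FAILS — Z is a descendant of T.
Condition 2 (every backdoor path blocked by {L, Z}):
  P1: open — no interior node is in the conditioning set.
{L, Z} does not satisfy the backdoor criterion.

No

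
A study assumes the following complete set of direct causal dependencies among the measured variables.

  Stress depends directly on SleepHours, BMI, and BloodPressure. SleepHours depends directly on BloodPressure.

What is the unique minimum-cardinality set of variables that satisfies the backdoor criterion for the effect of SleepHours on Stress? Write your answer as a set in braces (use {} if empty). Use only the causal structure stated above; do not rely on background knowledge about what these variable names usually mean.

Variables eligible for adjustment (non-descendants of SleepHours, excluding SleepHours and Stress): {BMI, BloodPressure}.
Backdoor paths from SleepHours to Stress:
  P1: SleepHours <- BloodPressure -> Stress
The empty set is not sufficient: P1 (SleepHours <- BloodPressure -> Stress) has no collider blocking it and no conditioned non-collider, so it is open.
Try {BloodPressure}:
  P1: blocked at fork node BloodPressure ∈ conditioning set.
{BloodPressure} contains no descendant of SleepHours and blocks every backdoor path.
No other singleton works — e.g. {BMI} leaves P1 open — so {BloodPressure} is the unique smallest valid adjustment set.

{BloodPressure}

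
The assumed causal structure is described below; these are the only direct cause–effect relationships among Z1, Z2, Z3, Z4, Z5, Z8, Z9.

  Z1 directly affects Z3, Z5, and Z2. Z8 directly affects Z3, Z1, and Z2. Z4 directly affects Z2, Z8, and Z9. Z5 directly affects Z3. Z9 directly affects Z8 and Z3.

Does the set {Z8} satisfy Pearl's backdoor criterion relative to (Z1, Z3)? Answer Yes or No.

Backdoor paths from Z1 to Z3 (paths whose first edge points into Z1):
  P1: Z1 <- Z8 <- Z4 -> Z9 -> Z3
  P2: Z1 <- Z8 <- Z9 -> Z3
  P3: Z1 <- Z8 -> Z3
  P4: Z1 <- Z8 -> Z2 <- Z4 -> Z9 -> Z3
Condition 1 (no descendant of Z1 in the set): holds — descendants of Z1 are {Z2, Z3, Z5}; none are in {Z8}.
Condition 2 (every backdoor path blocked by {Z8}):
  P1: blocked at chain node Z8 ∈ conditioning set.
  P2: blocked at chain node Z8 ∈ conditioning set.
  P3: blocked at fork node Z8 ∈ conditioning set.
  P4: blocked at fork node Z8 ∈ conditioning set.
{Z8} satisfies the backdoor criterion.

Yes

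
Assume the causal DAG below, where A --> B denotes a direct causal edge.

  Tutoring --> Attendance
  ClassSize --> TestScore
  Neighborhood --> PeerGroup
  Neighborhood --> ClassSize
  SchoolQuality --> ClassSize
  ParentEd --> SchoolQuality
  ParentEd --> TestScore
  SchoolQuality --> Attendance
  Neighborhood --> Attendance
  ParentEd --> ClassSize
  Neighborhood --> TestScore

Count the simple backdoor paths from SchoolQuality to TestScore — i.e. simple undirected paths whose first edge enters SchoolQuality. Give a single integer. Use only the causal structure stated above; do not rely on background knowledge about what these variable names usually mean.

3

A backdoor path from SchoolQuality to TestScore is any simple undirected path whose first edge points into SchoolQuality (i.e. leaves SchoolQuality via a parent).
Parents of SchoolQuality: {ParentEd}.
Enumerating:
  P1: SchoolQuality <- ParentEd -> ClassSize <- Neighborhood -> TestScore
  P2: SchoolQuality <- ParentEd -> ClassSize -> TestScore
  P3: SchoolQuality <- ParentEd -> TestScore
That exhausts the simple backdoor paths. Count: 3.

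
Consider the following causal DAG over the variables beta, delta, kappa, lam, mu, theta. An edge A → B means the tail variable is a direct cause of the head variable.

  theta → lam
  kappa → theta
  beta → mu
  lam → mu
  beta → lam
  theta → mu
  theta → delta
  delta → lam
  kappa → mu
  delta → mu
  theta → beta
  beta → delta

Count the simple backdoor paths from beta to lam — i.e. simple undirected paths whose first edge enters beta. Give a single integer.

A backdoor path from beta to lam is any simple undirected path whose first edge points into beta (i.e. leaves beta via a parent).
Parents of beta: {theta}.
Enumerating:
  P1: beta <- theta <- kappa -> mu <- delta -> lam
  P2: beta <- theta <- kappa -> mu <- lam
  P3: beta <- theta -> delta -> lam
  P4: beta <- theta -> delta -> mu <- lam
  P5: beta <- theta -> lam
  P6: beta <- theta -> mu <- delta -> lam
  P7: beta <- theta -> mu <- lam
That exhausts the simple backdoor paths. Count: 7.

7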